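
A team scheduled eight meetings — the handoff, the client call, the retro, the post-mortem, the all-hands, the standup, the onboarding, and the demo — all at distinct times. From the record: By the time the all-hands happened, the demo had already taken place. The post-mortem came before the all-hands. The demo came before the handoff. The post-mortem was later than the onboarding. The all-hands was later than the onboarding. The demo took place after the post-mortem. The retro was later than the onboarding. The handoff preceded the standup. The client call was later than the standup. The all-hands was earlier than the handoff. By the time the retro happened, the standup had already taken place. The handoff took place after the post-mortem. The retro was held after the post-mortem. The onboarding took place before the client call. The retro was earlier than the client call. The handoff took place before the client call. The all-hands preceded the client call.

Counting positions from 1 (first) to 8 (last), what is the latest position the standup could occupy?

6

The standup must come before the client call and the retro — 2 meetings forced after it.
Everything else can be placed before the standup in some valid order, so the standup can sit as late as position 8 − 2 = 6.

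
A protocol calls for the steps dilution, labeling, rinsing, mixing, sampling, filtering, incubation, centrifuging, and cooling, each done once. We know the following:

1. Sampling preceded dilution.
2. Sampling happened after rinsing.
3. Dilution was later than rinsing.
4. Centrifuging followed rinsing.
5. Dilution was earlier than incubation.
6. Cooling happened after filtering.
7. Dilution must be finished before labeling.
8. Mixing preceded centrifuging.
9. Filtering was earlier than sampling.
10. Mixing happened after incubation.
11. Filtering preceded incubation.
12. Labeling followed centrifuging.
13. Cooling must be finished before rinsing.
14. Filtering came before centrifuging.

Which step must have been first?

Filtering has a chain of constraints placing it before every other step, so filtering must be first.

filtering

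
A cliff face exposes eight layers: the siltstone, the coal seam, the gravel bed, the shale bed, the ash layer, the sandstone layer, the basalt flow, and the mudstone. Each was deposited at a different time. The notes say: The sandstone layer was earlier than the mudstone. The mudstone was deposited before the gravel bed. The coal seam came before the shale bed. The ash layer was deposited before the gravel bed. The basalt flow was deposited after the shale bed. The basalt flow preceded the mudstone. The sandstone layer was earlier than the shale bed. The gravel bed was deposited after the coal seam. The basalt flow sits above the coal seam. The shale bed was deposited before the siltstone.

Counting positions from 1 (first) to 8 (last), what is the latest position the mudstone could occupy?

7

The mudstone must come before the gravel bed — 1 layer forced after it.
Everything else can be placed before the mudstone in some valid order, so the mudstone can sit as late as position 8 − 1 = 7.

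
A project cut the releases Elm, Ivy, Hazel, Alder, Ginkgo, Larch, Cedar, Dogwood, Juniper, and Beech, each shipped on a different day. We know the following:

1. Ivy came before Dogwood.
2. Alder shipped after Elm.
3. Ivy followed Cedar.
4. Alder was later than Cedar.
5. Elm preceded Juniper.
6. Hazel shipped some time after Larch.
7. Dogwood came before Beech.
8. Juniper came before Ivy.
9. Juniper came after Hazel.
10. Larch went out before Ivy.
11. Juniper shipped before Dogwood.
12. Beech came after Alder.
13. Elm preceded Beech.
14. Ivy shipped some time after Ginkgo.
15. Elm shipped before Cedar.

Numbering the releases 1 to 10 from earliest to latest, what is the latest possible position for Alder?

9

Alder must come before Beech — 1 release forced after it.
Everything else can be placed before Alder in some valid order, so Alder can sit as late as position 10 − 1 = 9.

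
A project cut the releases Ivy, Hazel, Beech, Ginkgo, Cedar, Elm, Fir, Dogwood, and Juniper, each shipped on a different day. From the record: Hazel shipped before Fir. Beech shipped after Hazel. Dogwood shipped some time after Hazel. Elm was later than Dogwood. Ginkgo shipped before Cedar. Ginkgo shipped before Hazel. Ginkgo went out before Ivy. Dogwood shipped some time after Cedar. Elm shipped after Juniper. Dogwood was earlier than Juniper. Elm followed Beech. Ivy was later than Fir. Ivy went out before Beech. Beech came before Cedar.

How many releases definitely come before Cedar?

5

Directly stated before Cedar: Beech and Ginkgo.
Fir reaches Cedar via Fir → Ivy → Beech → Cedar.
Hazel reaches Cedar via Hazel → Beech → Cedar.
Ivy reaches Cedar via Ivy → Beech → Cedar.
No chain forces Dogwood (or any of the others) ahead of Cedar.
That's Beech, Fir, Ginkgo, Hazel, and Ivy — 5 in all.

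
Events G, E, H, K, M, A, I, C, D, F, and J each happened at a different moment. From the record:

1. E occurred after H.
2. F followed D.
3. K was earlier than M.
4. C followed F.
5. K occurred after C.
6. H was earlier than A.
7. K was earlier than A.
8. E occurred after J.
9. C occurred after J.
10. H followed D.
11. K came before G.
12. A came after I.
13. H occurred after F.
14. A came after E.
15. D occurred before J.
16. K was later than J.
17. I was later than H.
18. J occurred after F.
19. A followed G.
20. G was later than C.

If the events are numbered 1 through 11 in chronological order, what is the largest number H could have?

8

H must come before A, E, and I — 3 events forced after it.
Everything else can be placed before H in some valid order, so H can sit as late as position 11 − 3 = 8.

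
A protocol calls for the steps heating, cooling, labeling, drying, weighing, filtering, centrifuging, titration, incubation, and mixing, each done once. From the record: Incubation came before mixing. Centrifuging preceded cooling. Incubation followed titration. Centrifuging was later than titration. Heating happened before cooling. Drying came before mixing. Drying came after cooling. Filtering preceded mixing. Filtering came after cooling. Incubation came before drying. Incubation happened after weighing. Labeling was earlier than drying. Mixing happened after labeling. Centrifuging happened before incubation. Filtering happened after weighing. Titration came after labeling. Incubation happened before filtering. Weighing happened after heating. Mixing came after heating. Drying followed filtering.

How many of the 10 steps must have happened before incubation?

Directly stated before incubation: centrifuging, titration, and weighing.
Heating reaches incubation via heating → weighing → incubation.
Labeling reaches incubation via labeling → titration → incubation.
No chain forces filtering (or any of the others) ahead of incubation.
That's centrifuging, heating, labeling, titration, and weighing — 5 in all.

5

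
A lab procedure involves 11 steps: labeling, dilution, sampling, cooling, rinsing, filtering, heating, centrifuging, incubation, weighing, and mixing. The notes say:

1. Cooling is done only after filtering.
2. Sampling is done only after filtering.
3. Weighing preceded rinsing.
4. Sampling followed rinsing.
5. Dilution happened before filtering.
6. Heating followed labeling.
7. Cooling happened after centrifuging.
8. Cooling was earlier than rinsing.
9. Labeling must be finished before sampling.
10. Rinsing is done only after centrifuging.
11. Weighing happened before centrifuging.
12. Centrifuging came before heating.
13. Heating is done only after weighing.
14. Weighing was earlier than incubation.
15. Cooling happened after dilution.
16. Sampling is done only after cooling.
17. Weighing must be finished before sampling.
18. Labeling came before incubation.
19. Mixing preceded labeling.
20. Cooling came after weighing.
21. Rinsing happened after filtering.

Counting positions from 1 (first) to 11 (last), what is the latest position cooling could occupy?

Cooling must come before rinsing and sampling — 2 steps forced after it.
Everything else can be placed before cooling in some valid order, so cooling can sit as late as position 11 − 2 = 9.

9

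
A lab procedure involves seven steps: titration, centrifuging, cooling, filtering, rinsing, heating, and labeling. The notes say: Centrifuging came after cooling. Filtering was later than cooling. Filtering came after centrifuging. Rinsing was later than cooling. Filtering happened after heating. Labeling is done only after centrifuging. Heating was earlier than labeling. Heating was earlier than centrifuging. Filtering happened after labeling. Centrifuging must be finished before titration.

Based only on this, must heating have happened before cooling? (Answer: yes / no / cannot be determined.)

cannot be determined

No chain of stated constraints runs from heating to cooling, and none runs from cooling to heating either.
So the relative order of heating and cooling is not fixed by the given facts.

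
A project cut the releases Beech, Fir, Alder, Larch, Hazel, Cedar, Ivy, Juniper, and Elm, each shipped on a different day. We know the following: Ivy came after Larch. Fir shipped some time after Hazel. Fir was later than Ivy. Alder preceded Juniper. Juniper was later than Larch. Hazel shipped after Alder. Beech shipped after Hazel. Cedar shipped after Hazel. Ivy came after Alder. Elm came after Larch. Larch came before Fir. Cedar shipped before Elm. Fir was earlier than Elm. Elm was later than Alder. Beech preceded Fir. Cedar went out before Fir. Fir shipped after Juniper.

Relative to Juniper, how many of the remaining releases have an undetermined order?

4

Forced before Juniper: Alder and Larch; forced after Juniper: Elm and Fir.
That leaves Beech, Cedar, Hazel, and Ivy with no forced order relative to Juniper — 4.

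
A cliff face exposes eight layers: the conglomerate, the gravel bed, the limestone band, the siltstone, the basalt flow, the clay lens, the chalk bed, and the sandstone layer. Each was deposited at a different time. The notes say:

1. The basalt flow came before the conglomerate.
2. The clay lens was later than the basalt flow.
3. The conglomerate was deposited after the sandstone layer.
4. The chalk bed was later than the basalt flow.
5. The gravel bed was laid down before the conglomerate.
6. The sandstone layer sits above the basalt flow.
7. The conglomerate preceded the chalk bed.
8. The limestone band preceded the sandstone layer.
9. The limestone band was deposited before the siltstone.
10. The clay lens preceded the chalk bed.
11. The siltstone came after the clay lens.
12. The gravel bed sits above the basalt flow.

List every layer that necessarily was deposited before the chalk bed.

the basalt flow, the clay lens, the conglomerate, the gravel bed, the limestone band, the sandstone layer

Directly stated before the chalk bed: the basalt flow, the clay lens, and the conglomerate.
The gravel bed reaches the chalk bed via the gravel bed → the conglomerate → the chalk bed.
The limestone band reaches the chalk bed via the limestone band → the sandstone layer → the conglomerate → the chalk bed.
The sandstone layer reaches the chalk bed via the sandstone layer → the conglomerate → the chalk bed.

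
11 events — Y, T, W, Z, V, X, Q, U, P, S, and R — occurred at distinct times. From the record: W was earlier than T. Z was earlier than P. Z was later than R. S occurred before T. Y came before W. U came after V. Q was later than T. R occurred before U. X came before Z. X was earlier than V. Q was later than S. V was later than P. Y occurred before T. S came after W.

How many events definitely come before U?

5

Directly stated before U: R and V.
P reaches U via P → V → U.
X reaches U via X → V → U.
Z reaches U via Z → P → V → U.
No chain forces Y (or any of the others) ahead of U.
That's P, R, V, X, and Z — 5 in all.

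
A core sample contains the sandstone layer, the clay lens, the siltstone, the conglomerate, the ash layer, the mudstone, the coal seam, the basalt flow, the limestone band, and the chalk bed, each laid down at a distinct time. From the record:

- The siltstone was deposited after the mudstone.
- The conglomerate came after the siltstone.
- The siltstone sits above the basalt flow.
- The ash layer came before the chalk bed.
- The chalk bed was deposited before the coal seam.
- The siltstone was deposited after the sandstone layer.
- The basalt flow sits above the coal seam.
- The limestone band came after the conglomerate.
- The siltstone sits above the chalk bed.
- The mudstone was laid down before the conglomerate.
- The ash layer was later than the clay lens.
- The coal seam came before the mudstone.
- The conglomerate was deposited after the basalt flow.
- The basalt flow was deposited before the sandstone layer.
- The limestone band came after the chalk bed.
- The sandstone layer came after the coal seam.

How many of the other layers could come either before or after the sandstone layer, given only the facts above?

Forced before the sandstone layer: the ash layer, the basalt flow, the chalk bed, the clay lens, and the coal seam; forced after the sandstone layer: the conglomerate, the limestone band, and the siltstone.
That leaves the mudstone with no forced order relative to the sandstone layer — 1.

1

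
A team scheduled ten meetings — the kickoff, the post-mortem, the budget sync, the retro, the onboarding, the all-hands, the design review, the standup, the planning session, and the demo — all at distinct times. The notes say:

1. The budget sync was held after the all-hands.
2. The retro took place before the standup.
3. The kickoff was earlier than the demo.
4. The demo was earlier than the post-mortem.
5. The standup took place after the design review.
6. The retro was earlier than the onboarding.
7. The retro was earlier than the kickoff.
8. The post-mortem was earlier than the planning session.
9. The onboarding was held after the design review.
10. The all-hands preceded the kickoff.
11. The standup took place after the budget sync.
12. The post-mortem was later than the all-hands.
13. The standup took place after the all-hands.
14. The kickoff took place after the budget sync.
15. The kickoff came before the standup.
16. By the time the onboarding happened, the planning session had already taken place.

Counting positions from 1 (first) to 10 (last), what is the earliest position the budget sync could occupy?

2

The all-hands must come before the budget sync — 1 forced predecessor.
Nothing else is forced ahead of the budget sync, so its earliest slot is position 1 + 1 = 2.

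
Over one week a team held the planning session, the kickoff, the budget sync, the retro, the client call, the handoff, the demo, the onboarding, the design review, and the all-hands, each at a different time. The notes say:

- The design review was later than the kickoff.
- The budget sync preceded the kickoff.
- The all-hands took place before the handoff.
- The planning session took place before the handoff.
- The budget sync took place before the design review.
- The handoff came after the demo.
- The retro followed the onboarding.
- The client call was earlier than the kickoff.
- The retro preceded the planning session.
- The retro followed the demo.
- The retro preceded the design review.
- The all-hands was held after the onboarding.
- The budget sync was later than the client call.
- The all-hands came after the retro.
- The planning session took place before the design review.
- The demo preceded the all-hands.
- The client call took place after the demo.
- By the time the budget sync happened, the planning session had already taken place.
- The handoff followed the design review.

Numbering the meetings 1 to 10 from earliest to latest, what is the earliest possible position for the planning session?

4

The demo, the onboarding, and the retro must all come before the planning session — 3 forced predecessors.
Nothing else is forced ahead of the planning session, so its earliest slot is position 3 + 1 = 4.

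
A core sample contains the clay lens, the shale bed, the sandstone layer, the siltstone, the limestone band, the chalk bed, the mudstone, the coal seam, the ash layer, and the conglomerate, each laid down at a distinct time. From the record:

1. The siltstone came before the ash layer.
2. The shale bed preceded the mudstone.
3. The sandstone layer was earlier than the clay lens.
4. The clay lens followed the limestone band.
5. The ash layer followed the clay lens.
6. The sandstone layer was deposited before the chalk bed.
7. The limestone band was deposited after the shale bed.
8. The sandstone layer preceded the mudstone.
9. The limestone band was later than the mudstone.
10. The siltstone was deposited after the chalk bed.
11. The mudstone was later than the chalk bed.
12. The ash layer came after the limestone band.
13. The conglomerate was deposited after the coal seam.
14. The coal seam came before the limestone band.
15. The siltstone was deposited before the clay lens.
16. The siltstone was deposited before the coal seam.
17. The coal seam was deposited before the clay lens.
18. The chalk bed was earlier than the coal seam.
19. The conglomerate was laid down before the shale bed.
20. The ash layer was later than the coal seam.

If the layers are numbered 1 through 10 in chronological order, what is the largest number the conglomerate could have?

5

The conglomerate must come before the ash layer, the clay lens, the limestone band, the mudstone, and the shale bed — 5 layers forced after it.
Everything else can be placed before the conglomerate in some valid order, so the conglomerate can sit as late as position 10 − 5 = 5.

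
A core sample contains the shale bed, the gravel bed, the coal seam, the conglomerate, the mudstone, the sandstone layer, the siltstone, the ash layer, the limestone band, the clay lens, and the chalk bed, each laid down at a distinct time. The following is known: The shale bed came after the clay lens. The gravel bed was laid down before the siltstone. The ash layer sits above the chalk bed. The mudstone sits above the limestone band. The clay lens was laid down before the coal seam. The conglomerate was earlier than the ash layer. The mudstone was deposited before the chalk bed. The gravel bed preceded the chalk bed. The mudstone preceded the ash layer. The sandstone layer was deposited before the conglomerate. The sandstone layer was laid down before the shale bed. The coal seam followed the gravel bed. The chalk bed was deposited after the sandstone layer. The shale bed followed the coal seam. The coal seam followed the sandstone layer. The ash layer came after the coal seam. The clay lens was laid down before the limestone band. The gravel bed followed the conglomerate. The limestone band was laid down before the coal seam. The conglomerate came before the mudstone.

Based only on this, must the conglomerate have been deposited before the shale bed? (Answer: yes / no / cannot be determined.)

yes

Chain the constraints: the conglomerate → the gravel bed → the coal seam → the shale bed. Each link is directly stated, so the conglomerate comes before the shale bed.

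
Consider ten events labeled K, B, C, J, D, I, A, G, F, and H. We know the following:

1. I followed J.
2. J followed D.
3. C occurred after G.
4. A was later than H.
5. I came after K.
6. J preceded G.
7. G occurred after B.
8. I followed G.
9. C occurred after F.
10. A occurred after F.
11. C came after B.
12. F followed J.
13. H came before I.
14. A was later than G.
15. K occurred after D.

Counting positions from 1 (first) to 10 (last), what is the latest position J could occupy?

J must come before A, C, F, G, and I — 5 events forced after it.
Everything else can be placed before J in some valid order, so J can sit as late as position 10 − 5 = 5.

5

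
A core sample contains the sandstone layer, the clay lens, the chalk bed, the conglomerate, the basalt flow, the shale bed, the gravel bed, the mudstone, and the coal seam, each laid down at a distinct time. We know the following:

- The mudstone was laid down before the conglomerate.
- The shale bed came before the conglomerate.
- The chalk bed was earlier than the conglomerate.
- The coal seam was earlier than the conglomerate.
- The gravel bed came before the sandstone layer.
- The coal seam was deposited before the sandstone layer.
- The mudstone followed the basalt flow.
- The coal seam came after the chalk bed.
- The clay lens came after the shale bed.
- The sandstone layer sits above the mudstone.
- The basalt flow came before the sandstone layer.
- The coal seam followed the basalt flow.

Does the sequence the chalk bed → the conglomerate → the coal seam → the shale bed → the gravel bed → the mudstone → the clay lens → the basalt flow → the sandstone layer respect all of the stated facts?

no

The constraints require the basalt flow before the coal seam, but in the proposed sequence the coal seam appears ahead of the basalt flow. That one violation is enough.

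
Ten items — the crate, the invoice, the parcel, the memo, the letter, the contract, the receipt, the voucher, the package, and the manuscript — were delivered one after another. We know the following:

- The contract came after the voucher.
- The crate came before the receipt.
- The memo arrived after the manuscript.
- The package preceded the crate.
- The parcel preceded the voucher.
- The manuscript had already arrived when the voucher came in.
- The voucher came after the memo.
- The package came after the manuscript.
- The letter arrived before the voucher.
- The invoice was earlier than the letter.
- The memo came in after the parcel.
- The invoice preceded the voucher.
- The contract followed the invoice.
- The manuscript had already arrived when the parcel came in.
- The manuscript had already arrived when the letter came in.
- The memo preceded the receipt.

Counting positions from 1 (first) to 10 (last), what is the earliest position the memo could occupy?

3

The manuscript and the parcel must both come before the memo — 2 forced predecessors.
Nothing else is forced ahead of the memo, so its earliest slot is position 2 + 1 = 3.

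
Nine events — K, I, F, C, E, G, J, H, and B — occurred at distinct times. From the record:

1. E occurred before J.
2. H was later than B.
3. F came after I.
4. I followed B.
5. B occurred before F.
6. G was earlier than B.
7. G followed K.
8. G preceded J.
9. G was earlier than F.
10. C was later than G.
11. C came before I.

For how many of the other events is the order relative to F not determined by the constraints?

Forced before F: B, C, G, I, and K.
That leaves E, H, and J with no forced order relative to F — 3.

3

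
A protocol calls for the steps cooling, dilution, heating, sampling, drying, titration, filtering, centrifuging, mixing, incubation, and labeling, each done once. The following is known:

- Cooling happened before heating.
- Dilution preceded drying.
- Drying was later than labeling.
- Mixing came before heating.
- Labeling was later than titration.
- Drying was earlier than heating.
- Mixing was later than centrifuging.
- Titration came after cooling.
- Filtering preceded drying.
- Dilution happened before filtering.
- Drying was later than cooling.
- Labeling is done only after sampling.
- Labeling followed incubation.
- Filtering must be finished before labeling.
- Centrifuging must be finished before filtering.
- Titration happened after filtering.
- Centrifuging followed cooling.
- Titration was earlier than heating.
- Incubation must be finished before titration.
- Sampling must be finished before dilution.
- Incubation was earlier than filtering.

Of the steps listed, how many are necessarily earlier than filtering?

Directly stated before filtering: centrifuging, dilution, and incubation.
Cooling reaches filtering via cooling → centrifuging → filtering.
Sampling reaches filtering via sampling → dilution → filtering.
No chain forces drying (or any of the others) ahead of filtering.
That's centrifuging, cooling, dilution, incubation, and sampling — 5 in all.

5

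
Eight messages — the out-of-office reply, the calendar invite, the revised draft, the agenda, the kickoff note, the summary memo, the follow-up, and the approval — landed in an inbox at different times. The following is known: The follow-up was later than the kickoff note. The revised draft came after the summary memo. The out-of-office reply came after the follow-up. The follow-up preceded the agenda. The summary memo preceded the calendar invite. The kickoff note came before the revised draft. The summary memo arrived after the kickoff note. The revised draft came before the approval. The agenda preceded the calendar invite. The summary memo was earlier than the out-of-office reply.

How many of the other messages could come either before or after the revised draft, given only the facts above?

Forced before the revised draft: the kickoff note and the summary memo; forced after the revised draft: the approval.
That leaves the agenda, the calendar invite, the follow-up, and the out-of-office reply with no forced order relative to the revised draft — 4.

4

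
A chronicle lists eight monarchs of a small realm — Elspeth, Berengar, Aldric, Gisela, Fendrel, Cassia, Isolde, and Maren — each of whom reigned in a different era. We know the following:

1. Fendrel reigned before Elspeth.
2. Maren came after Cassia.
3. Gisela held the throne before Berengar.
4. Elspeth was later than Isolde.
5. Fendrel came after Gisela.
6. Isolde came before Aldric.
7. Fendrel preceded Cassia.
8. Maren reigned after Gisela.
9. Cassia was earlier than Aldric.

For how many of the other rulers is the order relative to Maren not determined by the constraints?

Forced before Maren: Cassia, Fendrel, and Gisela.
That leaves Aldric, Berengar, Elspeth, and Isolde with no forced order relative to Maren — 4.

4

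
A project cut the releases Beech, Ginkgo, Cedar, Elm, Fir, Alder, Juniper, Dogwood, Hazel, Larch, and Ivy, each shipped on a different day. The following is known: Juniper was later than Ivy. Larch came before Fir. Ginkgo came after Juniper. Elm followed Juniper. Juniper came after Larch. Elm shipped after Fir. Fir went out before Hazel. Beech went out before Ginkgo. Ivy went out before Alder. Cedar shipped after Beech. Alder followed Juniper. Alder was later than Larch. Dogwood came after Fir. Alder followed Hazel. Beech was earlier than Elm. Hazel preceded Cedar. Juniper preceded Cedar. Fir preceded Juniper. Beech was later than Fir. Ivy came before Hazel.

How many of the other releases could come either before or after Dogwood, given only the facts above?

Forced before Dogwood: Fir and Larch.
That leaves Alder, Beech, Cedar, Elm, Ginkgo, Hazel, Ivy, and Juniper with no forced order relative to Dogwood — 8.

8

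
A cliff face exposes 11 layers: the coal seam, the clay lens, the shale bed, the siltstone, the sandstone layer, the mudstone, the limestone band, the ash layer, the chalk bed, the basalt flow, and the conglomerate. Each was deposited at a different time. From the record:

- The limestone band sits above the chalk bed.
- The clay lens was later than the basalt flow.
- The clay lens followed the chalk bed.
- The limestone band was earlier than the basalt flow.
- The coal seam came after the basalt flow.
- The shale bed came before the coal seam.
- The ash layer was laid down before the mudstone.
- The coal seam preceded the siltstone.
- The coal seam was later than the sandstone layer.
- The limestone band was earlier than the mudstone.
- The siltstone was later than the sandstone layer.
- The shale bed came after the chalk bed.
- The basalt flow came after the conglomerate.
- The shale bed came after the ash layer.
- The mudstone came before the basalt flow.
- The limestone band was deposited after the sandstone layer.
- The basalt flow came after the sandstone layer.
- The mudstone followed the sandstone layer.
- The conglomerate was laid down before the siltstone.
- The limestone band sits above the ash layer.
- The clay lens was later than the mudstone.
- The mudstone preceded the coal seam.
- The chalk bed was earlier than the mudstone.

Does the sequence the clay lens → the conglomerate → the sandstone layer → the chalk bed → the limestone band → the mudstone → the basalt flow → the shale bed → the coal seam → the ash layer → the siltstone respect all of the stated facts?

no

The constraints require the mudstone before the clay lens, but in the proposed sequence the clay lens appears ahead of the mudstone. That one violation is enough.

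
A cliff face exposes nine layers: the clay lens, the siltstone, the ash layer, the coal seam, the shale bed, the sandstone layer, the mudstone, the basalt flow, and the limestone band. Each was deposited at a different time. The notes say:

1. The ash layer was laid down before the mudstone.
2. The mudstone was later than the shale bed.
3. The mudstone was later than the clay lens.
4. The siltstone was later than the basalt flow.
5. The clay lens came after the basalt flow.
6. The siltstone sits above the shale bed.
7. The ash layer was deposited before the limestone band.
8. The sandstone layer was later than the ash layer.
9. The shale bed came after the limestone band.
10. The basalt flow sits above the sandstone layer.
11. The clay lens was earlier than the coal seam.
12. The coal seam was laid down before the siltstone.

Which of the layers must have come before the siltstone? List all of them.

the ash layer, the basalt flow, the clay lens, the coal seam, the limestone band, the sandstone layer, the shale bed

Directly stated before the siltstone: the basalt flow, the coal seam, and the shale bed.
The ash layer reaches the siltstone via the ash layer → the sandstone layer → the basalt flow → the siltstone.
The clay lens reaches the siltstone via the clay lens → the coal seam → the siltstone.
The limestone band reaches the siltstone via the limestone band → the shale bed → the siltstone.
Likewise the sandstone layer reaches the siltstone by chaining the stated constraints.
No chain forces the mudstone ahead of the siltstone.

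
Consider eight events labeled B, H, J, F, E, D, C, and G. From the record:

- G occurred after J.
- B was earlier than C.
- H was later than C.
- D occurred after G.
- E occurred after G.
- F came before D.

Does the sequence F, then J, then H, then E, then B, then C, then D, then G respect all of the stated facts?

no

The constraints require G before E, but in the proposed sequence E appears ahead of G. That one violation is enough.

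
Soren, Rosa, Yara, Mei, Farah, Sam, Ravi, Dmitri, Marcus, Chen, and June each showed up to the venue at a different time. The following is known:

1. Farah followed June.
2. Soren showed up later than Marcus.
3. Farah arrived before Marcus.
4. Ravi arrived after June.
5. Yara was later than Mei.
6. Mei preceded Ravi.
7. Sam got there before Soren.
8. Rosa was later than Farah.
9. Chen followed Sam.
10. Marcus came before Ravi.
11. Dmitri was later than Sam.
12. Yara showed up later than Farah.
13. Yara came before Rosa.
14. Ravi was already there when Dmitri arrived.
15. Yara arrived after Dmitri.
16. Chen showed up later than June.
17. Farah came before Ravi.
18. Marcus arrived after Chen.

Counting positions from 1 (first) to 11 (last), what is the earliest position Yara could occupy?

Chen, Dmitri, Farah, June, Marcus, Mei, Ravi, and Sam must all come before Yara — 8 forced predecessors.
Nothing else is forced ahead of Yara, so their earliest slot is position 8 + 1 = 9.

9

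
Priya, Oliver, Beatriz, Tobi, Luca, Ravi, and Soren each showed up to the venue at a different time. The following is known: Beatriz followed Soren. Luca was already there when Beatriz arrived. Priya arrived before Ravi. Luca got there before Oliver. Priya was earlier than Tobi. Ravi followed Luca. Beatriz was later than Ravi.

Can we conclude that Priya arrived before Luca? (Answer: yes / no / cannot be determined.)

cannot be determined

No chain of stated constraints runs from Priya to Luca, and none runs from Luca to Priya either.
So the relative order of Priya and Luca is not fixed by the given facts.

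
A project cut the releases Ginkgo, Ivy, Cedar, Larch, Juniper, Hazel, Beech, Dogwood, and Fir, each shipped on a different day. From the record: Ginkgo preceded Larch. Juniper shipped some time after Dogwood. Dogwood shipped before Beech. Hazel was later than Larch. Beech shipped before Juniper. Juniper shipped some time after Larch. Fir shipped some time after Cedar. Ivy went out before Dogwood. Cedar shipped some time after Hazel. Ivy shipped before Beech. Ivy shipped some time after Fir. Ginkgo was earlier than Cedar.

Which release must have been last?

Every other release has a chain of constraints placing it before Juniper, so Juniper is last.

Juniper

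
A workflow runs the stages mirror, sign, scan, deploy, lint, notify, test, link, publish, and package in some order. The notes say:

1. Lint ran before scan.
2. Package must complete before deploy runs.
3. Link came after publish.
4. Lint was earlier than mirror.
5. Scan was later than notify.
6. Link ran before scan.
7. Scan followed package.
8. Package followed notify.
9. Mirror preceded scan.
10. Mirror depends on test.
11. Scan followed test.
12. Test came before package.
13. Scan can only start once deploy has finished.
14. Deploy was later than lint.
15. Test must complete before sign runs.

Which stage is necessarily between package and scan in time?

deploy

Tracing the constraints gives package → deploy → scan, so deploy sits after package and before scan.
No other stage is forced both after package and before scan.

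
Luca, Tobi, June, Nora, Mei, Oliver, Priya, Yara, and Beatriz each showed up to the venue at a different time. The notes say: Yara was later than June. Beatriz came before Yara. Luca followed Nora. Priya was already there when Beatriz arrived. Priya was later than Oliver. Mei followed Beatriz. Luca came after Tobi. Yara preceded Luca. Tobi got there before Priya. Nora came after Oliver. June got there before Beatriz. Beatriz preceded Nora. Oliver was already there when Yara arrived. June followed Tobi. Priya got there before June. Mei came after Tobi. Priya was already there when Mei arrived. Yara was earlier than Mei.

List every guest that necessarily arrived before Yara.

Beatriz, June, Oliver, Priya, Tobi

Directly stated before Yara: Beatriz, June, and Oliver.
Priya reaches Yara via Priya → June → Yara.
Tobi reaches Yara via Tobi → June → Yara.
No chain forces Mei (or any of the others) ahead of Yara.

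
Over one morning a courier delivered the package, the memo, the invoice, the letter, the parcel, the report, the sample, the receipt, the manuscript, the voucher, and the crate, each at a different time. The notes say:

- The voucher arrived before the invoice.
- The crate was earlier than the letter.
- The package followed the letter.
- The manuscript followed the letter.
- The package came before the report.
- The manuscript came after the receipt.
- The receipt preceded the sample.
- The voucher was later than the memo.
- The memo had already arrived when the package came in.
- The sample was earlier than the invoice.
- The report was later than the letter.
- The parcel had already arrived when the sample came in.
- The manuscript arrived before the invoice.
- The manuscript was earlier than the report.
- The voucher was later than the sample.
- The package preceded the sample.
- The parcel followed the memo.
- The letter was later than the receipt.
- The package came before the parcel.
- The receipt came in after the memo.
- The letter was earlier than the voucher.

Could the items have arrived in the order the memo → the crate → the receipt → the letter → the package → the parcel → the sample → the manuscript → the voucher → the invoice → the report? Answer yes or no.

yes

Check each stated constraint against the proposed order — e.g. the letter is ahead of the report; the memo is ahead of the voucher. Every pair is in the required order; nothing is violated.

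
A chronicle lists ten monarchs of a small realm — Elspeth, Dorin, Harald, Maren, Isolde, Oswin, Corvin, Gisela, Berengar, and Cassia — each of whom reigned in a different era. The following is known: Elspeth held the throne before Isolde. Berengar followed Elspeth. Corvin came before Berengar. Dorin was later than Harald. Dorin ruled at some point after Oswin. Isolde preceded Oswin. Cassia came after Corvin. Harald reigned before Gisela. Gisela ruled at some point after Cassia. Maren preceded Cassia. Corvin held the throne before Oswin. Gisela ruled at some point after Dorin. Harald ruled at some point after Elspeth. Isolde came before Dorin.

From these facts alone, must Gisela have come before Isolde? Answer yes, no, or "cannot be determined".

no

Tracing the constraints gives Isolde → Dorin → Gisela, so Isolde must come before Gisela.
That means Gisela cannot be before Isolde.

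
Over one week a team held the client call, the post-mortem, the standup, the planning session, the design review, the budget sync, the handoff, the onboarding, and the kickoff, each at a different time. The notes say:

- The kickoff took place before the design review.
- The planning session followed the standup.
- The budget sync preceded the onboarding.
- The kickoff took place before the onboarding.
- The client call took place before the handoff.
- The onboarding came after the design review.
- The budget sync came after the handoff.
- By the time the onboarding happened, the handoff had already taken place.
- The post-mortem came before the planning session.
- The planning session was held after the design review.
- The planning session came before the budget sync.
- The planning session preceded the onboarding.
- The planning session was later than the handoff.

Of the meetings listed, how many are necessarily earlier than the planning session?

Directly stated before the planning session: the design review, the handoff, the post-mortem, and the standup.
The client call reaches the planning session via the client call → the handoff → the planning session.
The kickoff reaches the planning session via the kickoff → the design review → the planning session.
No chain forces the budget sync (or any of the others) ahead of the planning session.
That's the client call, the design review, the handoff, the kickoff, the post-mortem, and the standup — 6 in all.

6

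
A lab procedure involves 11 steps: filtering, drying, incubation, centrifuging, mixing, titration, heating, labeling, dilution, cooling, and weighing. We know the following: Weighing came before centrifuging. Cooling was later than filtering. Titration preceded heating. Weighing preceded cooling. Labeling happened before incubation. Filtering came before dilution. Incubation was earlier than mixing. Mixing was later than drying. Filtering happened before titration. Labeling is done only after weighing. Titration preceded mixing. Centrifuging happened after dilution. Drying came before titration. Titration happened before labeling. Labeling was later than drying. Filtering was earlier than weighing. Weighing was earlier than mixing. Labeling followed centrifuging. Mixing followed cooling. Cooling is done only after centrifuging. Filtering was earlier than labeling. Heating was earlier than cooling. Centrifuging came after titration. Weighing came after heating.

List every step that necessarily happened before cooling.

centrifuging, dilution, drying, filtering, heating, titration, weighing

Directly stated before cooling: centrifuging, filtering, heating, and weighing.
Dilution reaches cooling via dilution → centrifuging → cooling.
Drying reaches cooling via drying → titration → centrifuging → cooling.
Titration reaches cooling via titration → centrifuging → cooling.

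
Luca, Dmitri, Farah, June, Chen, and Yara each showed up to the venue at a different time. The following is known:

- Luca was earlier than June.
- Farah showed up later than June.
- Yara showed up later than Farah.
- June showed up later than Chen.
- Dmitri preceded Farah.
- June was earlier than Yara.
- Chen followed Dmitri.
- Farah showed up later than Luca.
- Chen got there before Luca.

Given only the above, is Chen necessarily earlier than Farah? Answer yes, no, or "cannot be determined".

Chain the constraints: Chen → June → Farah. Each link is directly stated, so Chen comes before Farah.

yes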